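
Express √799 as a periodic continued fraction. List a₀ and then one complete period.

a₀ = ⌊√799⌋ = 28.

[28; 3, 1, 3, 56]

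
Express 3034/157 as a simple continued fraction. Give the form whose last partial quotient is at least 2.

[19; 3, 12, 1, 3]

3034 = 19*157 + 51
157 = 3*51 + 4
51 = 12*4 + 3
4 = 1*3 + 1
3 = 3*1 + 0  (stop)
So 3034/157 = [19; 3, 12, 1, 3].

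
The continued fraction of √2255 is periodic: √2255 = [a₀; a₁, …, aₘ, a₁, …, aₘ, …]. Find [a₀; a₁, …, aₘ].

a₀ = ⌊√2255⌋ = 47.
With m₀=0, d₀=1 and mₖ₊₁ = dₖaₖ − mₖ, dₖ₊₁ = (n − mₖ₊₁²)/dₖ, aₖ₊₁ = ⌊(a₀+mₖ₊₁)/dₖ₊₁⌋:
  k=1: m=47, d=46, a=2
  k=2: m=45, d=5, a=18
  k=3: m=45, d=46, a=2
  k=4: m=47, d=1, a=94
d=1 and a=2a₀=94 at k=4, so the next step gives (m, d) = (47, 46) again — its k=1 value — and the period has length 4.

[47; 2, 18, 2, 94]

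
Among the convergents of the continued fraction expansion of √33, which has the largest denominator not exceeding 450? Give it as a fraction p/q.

1057/184

√33 = [5; 1, 2, 1, 10, …] (period length 4).
Convergents:
  p_0/q_0 = 5/1
  p_1/q_1 = 6/1
  p_2/q_2 = 17/3
  p_3/q_3 = 23/4
  p_4/q_4 = 247/43
  p_5/q_5 = 270/47
  p_6/q_6 = 787/137
  p_7/q_7 = 1057/184
  p_8/q_8 = 11357/1977
q_7 = 184 ≤ 450 < 1977 = q_8, so the answer is 1057/184.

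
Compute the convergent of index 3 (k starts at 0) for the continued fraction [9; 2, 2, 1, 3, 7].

66/7

Using pₖ = aₖpₖ₋₁ + pₖ₋₂, qₖ = aₖqₖ₋₁ + qₖ₋₂ (with p₋₁=1, p₋₂=0, q₋₁=0, q₋₂=1):
  k=0: a=9, p=9, q=1
  k=1: a=2, p=19, q=2
  k=2: a=2, p=47, q=5
  k=3: a=1, p=66, q=7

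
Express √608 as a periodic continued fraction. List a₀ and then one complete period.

a₀ = ⌊√608⌋ = 24.
With m₀=0, d₀=1 and mₖ₊₁ = dₖaₖ − mₖ, dₖ₊₁ = (n − mₖ₊₁²)/dₖ, aₖ₊₁ = ⌊(a₀+mₖ₊₁)/dₖ₊₁⌋:
  k=1: m=24, d=32, a=1
  k=2: m=8, d=17, a=1
  k=3: m=9, d=31, a=1
  k=4: m=22, d=4, a=11
  k=5: m=22, d=31, a=1
  k=6: m=9, d=17, a=1
  k=7: m=8, d=32, a=1
  k=8: m=24, d=1, a=48
d=1 and a=2a₀=48 at k=8, so the next step gives (m, d) = (24, 32) again — its k=1 value — and the period has length 8.

[24; 1, 1, 1, 11, 1, 1, 1, 48]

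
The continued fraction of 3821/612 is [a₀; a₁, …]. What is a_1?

4

3821 = 6·612 + 149   →  a_0 = 6
612 = 4·149 + 16   →  a_1 = 4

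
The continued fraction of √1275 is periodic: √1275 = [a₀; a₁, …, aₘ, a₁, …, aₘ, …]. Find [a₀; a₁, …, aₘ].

[35; 1, 2, 2, 2, 2, 2, 1, 70]

a₀ = ⌊√1275⌋ = 35.
With m₀=0, d₀=1 and mₖ₊₁ = dₖaₖ − mₖ, dₖ₊₁ = (n − mₖ₊₁²)/dₖ, aₖ₊₁ = ⌊(a₀+mₖ₊₁)/dₖ₊₁⌋:
  k=1: m=35, d=50, a=1
  k=2: m=15, d=21, a=2
  k=3: m=27, d=26, a=2
  k=4: m=25, d=25, a=2
  k=5: m=25, d=26, a=2
  k=6: m=27, d=21, a=2
  k=7: m=15, d=50, a=1
  k=8: m=35, d=1, a=70
d=1 and a=2a₀=70 at k=8, so the next step gives (m, d) = (35, 50) again — its k=1 value — and the period has length 8.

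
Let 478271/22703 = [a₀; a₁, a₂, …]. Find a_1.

478271 = 21·22703 + 1508   →  a_0 = 21
22703 = 15·1508 + 83   →  a_1 = 15

15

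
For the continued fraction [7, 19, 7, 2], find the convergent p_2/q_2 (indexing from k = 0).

Using pₖ = aₖpₖ₋₁ + pₖ₋₂, qₖ = aₖqₖ₋₁ + qₖ₋₂ (with p₋₁=1, p₋₂=0, q₋₁=0, q₋₂=1):
  k=0: a=7, p=7, q=1
  k=1: a=19, p=134, q=19
  k=2: a=7, p=945, q=134

945/134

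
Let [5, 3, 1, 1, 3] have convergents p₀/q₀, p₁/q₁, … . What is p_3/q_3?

37/7

Using pₖ = aₖpₖ₋₁ + pₖ₋₂, qₖ = aₖqₖ₋₁ + qₖ₋₂ (with p₋₁=1, p₋₂=0, q₋₁=0, q₋₂=1):
  k=0: a=5, p=5, q=1
  k=1: a=3, p=16, q=3
  k=2: a=1, p=21, q=4
  k=3: a=1, p=37, q=7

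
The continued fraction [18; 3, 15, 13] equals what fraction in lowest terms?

Using pₖ = aₖpₖ₋₁ + pₖ₋₂ and qₖ = aₖqₖ₋₁ + qₖ₋₂:
  k=0: a=18, p=18, q=1
  k=1: a=3, p=55, q=3
  k=2: a=15, p=843, q=46
  k=3: a=13, p=11014, q=601

11014/601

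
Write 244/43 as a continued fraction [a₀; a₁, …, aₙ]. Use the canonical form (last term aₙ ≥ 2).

244 = 5*43 + 29
43 = 1*29 + 14
29 = 2*14 + 1
14 = 14*1 + 0  (stop)
So 244/43 = [5; 1, 2, 14].

[5; 1, 2, 14]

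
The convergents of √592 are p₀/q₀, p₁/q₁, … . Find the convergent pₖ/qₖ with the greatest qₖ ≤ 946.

10657/438

√592 = [24; 3, 48, …] (period length 2).
Convergents:
  p_0/q_0 = 24/1
  p_1/q_1 = 73/3
  p_2/q_2 = 3528/145
  p_3/q_3 = 10657/438
  p_4/q_4 = 515064/21169
q_3 = 438 ≤ 946 < 21169 = q_4, so the answer is 10657/438.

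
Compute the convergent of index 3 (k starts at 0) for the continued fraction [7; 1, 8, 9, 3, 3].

647/82

Using pₖ = aₖpₖ₋₁ + pₖ₋₂, qₖ = aₖqₖ₋₁ + qₖ₋₂ (with p₋₁=1, p₋₂=0, q₋₁=0, q₋₂=1):
  k=0: a=7, p=7, q=1
  k=1: a=1, p=8, q=1
  k=2: a=8, p=71, q=9
  k=3: a=9, p=647, q=82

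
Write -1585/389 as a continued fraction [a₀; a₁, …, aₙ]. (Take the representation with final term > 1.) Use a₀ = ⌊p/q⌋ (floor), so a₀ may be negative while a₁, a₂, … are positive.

-1585 = -5*389 + 360
389 = 1*360 + 29
360 = 12*29 + 12
29 = 2*12 + 5
12 = 2*5 + 2
5 = 2*2 + 1
2 = 2*1 + 0  (stop)
So -1585/389 = [-5; 1, 12, 2, 2, 2, 2].

[-5; 1, 12, 2, 2, 2, 2]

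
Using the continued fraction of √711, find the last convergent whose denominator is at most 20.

80/3

√711 = [26; 1, 1, 1, 52, …] (period length 4).
Convergents:
  p_0/q_0 = 26/1
  p_1/q_1 = 27/1
  p_2/q_2 = 53/2
  p_3/q_3 = 80/3
  p_4/q_4 = 4213/158
q_3 = 3 ≤ 20 < 158 = q_4, so the answer is 80/3.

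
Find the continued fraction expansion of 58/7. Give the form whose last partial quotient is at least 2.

58 = 8×7 + 2
7 = 3×2 + 1
2 = 2×1 + 0  (stop)
So 58/7 = [8; 3, 2].

[8; 3, 2]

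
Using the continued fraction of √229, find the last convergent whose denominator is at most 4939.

√229 = [15; 7, 1, 1, 7, 30, …] (period length 5).
Convergents:
  p_0/q_0 = 15/1
  p_1/q_1 = 106/7
  p_2/q_2 = 121/8
  p_3/q_3 = 227/15
  p_4/q_4 = 1710/113
  p_5/q_5 = 51527/3405
  p_6/q_6 = 362399/23948
q_5 = 3405 ≤ 4939 < 23948 = q_6, so the answer is 51527/3405.

51527/3405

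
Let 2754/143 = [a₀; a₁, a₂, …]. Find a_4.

2754 = 19·143 + 37   →  a_0 = 19
143 = 3·37 + 32   →  a_1 = 3
37 = 1·32 + 5   →  a_2 = 1
32 = 6·5 + 2   →  a_3 = 6
5 = 2·2 + 1   →  a_4 = 2

2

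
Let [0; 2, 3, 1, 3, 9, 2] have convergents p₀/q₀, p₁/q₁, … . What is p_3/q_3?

4/9

Using pₖ = aₖpₖ₋₁ + pₖ₋₂, qₖ = aₖqₖ₋₁ + qₖ₋₂ (with p₋₁=1, p₋₂=0, q₋₁=0, q₋₂=1):
  k=0: a=0, p=0, q=1
  k=1: a=2, p=1, q=2
  k=2: a=3, p=3, q=7
  k=3: a=1, p=4, q=9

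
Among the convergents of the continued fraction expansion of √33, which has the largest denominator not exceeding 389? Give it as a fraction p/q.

1057/184

√33 = [5; 1, 2, 1, 10, …] (period length 4).
Convergents:
  p_0/q_0 = 5/1
  p_1/q_1 = 6/1
  p_2/q_2 = 17/3
  p_3/q_3 = 23/4
  p_4/q_4 = 247/43
  p_5/q_5 = 270/47
  p_6/q_6 = 787/137
  p_7/q_7 = 1057/184
  p_8/q_8 = 11357/1977
q_7 = 184 ≤ 389 < 1977 = q_8, so the answer is 1057/184.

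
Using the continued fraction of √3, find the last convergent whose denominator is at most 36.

√3 = [1; 1, 2, …] (period length 2).
Convergents:
  p_0/q_0 = 1/1
  p_1/q_1 = 2/1
  p_2/q_2 = 5/3
  p_3/q_3 = 7/4
  p_4/q_4 = 19/11
  p_5/q_5 = 26/15
  p_6/q_6 = 71/41
q_5 = 15 ≤ 36 < 41 = q_6, so the answer is 26/15.

26/15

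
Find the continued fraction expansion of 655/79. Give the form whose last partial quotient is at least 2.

[8; 3, 2, 3, 3]

655 = 8×79 + 23
79 = 3×23 + 10
23 = 2×10 + 3
10 = 3×3 + 1
3 = 3×1 + 0  (stop)
So 655/79 = [8; 3, 2, 3, 3].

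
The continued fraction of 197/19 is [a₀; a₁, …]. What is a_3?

197 = 10·19 + 7   →  a_0 = 10
19 = 2·7 + 5   →  a_1 = 2
7 = 1·5 + 2   →  a_2 = 1
5 = 2·2 + 1   →  a_3 = 2

2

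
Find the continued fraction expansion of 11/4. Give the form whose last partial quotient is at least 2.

11 = 2×4 + 3
4 = 1×3 + 1
3 = 3×1 + 0  (stop)
So 11/4 = [2; 1, 3].

[2; 1, 3]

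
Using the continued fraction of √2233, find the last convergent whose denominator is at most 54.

√2233 = [47; 3, 1, 12, 1, 3, 94, …] (period length 6).
Convergents:
  p_0/q_0 = 47/1
  p_1/q_1 = 142/3
  p_2/q_2 = 189/4
  p_3/q_3 = 2410/51
  p_4/q_4 = 2599/55
q_3 = 51 ≤ 54 < 55 = q_4, so the answer is 2410/51.

2410/51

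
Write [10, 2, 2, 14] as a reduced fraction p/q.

Fold from the inside: start with 14/1.
  2 + 1/14 = 29/14
  2 + 14/29 = 72/29
  10 + 29/72 = 749/72

749/72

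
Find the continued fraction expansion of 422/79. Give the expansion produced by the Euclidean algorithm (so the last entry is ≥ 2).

[5; 2, 1, 12, 2]

422 = 5×79 + 27
79 = 2×27 + 25
27 = 1×25 + 2
25 = 12×2 + 1
2 = 2×1 + 0  (stop)
So 422/79 = [5; 2, 1, 12, 2].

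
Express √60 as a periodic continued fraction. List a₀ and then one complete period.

[7; 1, 2, 1, 14]

a₀ = ⌊√60⌋ = 7.
With m₀=0, d₀=1 and mₖ₊₁ = dₖaₖ − mₖ, dₖ₊₁ = (n − mₖ₊₁²)/dₖ, aₖ₊₁ = ⌊(a₀+mₖ₊₁)/dₖ₊₁⌋:
  k=1: m=7, d=11, a=1
  k=2: m=4, d=4, a=2
  k=3: m=4, d=11, a=1
  k=4: m=7, d=1, a=14
d=1 and a=2a₀=14 at k=4, so the next step gives (m, d) = (7, 11) again — its k=1 value — and the period has length 4.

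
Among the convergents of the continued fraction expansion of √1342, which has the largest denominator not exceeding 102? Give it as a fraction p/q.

1099/30

√1342 = [36; 1, 1, 1, 2, 1, 1, 1, 72, …] (period length 8).
Convergents:
  p_0/q_0 = 36/1
  p_1/q_1 = 37/1
  p_2/q_2 = 73/2
  p_3/q_3 = 110/3
  p_4/q_4 = 293/8
  p_5/q_5 = 403/11
  p_6/q_6 = 696/19
  p_7/q_7 = 1099/30
  p_8/q_8 = 79824/2179
q_7 = 30 ≤ 102 < 2179 = q_8, so the answer is 1099/30.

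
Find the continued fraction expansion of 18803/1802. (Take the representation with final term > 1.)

18803 = 10×1802 + 783
1802 = 2×783 + 236
783 = 3×236 + 75
236 = 3×75 + 11
75 = 6×11 + 9
11 = 1×9 + 2
9 = 4×2 + 1
2 = 2×1 + 0  (stop)
So 18803/1802 = [10; 2, 3, 3, 6, 1, 4, 2].

[10; 2, 3, 3, 6, 1, 4, 2]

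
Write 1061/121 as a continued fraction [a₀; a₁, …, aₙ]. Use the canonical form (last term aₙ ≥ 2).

[8; 1, 3, 3, 9]

1061 = 8*121 + 93
121 = 1*93 + 28
93 = 3*28 + 9
28 = 3*9 + 1
9 = 9*1 + 0  (stop)
So 1061/121 = [8; 1, 3, 3, 9].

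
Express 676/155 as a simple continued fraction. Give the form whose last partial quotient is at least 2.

676 = 4·155 + 56
155 = 2·56 + 43
56 = 1·43 + 13
43 = 3·13 + 4
13 = 3·4 + 1
4 = 4·1 + 0  (stop)
So 676/155 = [4; 2, 1, 3, 3, 4].

[4; 2, 1, 3, 3, 4]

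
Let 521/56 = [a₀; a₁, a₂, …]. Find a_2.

3

521 = 9·56 + 17   →  a_0 = 9
56 = 3·17 + 5   →  a_1 = 3
17 = 3·5 + 2   →  a_2 = 3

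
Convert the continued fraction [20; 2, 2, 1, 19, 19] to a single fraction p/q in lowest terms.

Using pₖ = aₖpₖ₋₁ + pₖ₋₂ and qₖ = aₖqₖ₋₁ + qₖ₋₂:
  k=0: a=20, p=20, q=1
  k=1: a=2, p=41, q=2
  k=2: a=2, p=102, q=5
  k=3: a=1, p=143, q=7
  k=4: a=19, p=2819, q=138
  k=5: a=19, p=53704, q=2629

53704/2629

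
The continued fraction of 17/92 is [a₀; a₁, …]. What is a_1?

5

17 = 0·92 + 17   →  a_0 = 0
92 = 5·17 + 7   →  a_1 = 5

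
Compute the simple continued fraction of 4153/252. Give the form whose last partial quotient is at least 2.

4153 = 16·252 + 121
252 = 2·121 + 10
121 = 12·10 + 1
10 = 10·1 + 0  (stop)
So 4153/252 = [16; 2, 12, 10].

[16; 2, 12, 10]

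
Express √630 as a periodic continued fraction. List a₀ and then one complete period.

[25; 10, 50]

a₀ = ⌊√630⌋ = 25.
With m₀=0, d₀=1 and mₖ₊₁ = dₖaₖ − mₖ, dₖ₊₁ = (n − mₖ₊₁²)/dₖ, aₖ₊₁ = ⌊(a₀+mₖ₊₁)/dₖ₊₁⌋:
  k=1: m=25, d=5, a=10
  k=2: m=25, d=1, a=50
d=1 and a=2a₀=50 at k=2, so the next step gives (m, d) = (25, 5) again — its k=1 value — and the period has length 2.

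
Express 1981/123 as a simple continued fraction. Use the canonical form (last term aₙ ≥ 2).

1981 = 16×123 + 13
123 = 9×13 + 6
13 = 2×6 + 1
6 = 6×1 + 0  (stop)
So 1981/123 = [16; 9, 2, 6].

[16; 9, 2, 6]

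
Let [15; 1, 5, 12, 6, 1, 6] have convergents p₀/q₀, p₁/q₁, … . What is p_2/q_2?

95/6

Using pₖ = aₖpₖ₋₁ + pₖ₋₂, qₖ = aₖqₖ₋₁ + qₖ₋₂ (with p₋₁=1, p₋₂=0, q₋₁=0, q₋₂=1):
  k=0: a=15, p=15, q=1
  k=1: a=1, p=16, q=1
  k=2: a=5, p=95, q=6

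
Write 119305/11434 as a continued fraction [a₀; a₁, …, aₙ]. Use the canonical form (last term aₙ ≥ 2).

119305 = 10*11434 + 4965
11434 = 2*4965 + 1504
4965 = 3*1504 + 453
1504 = 3*453 + 145
453 = 3*145 + 18
145 = 8*18 + 1
18 = 18*1 + 0  (stop)
So 119305/11434 = [10; 2, 3, 3, 3, 8, 18].

[10; 2, 3, 3, 3, 8, 18]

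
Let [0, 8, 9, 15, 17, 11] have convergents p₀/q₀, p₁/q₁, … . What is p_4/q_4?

2321/18824

Using pₖ = aₖpₖ₋₁ + pₖ₋₂, qₖ = aₖqₖ₋₁ + qₖ₋₂ (with p₋₁=1, p₋₂=0, q₋₁=0, q₋₂=1):
  k=0: a=0, p=0, q=1
  k=1: a=8, p=1, q=8
  k=2: a=9, p=9, q=73
  k=3: a=15, p=136, q=1103
  k=4: a=17, p=2321, q=18824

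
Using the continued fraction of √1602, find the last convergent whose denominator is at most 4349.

√1602 = [40; 40, 80, …] (period length 2).
Convergents:
  p_0/q_0 = 40/1
  p_1/q_1 = 1601/40
  p_2/q_2 = 128120/3201
  p_3/q_3 = 5126401/128080
q_2 = 3201 ≤ 4349 < 128080 = q_3, so the answer is 128120/3201.

128120/3201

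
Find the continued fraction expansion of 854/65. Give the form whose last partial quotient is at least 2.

[13; 7, 4, 2]

854 = 13×65 + 9
65 = 7×9 + 2
9 = 4×2 + 1
2 = 2×1 + 0  (stop)
So 854/65 = [13; 7, 4, 2].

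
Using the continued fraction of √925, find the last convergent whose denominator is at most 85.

√925 = [30; 2, 2, 2, 2, 60, …] (period length 5).
Convergents:
  p_0/q_0 = 30/1
  p_1/q_1 = 61/2
  p_2/q_2 = 152/5
  p_3/q_3 = 365/12
  p_4/q_4 = 882/29
  p_5/q_5 = 53285/1752
q_4 = 29 ≤ 85 < 1752 = q_5, so the answer is 882/29.

882/29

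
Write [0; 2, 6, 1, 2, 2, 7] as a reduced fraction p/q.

349/750

Fold from the inside: start with 7/1.
  2 + 1/7 = 15/7
  2 + 7/15 = 37/15
  1 + 15/37 = 52/37
  6 + 37/52 = 349/52
  2 + 52/349 = 750/349
  0 + 349/750 = 349/750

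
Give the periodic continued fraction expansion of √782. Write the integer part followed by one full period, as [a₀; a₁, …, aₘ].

a₀ = ⌊√782⌋ = 27.
With m₀=0, d₀=1 and mₖ₊₁ = dₖaₖ − mₖ, dₖ₊₁ = (n − mₖ₊₁²)/dₖ, aₖ₊₁ = ⌊(a₀+mₖ₊₁)/dₖ₊₁⌋:
  k=1: m=27, d=53, a=1
  k=2: m=26, d=2, a=26
  k=3: m=26, d=53, a=1
  k=4: m=27, d=1, a=54
d=1 and a=2a₀=54 at k=4, so the next step gives (m, d) = (27, 53) again — its k=1 value — and the period has length 4.

[27; 1, 26, 1, 54]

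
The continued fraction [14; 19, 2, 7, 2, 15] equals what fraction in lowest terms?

Fold from the inside: start with 15/1.
  2 + 1/15 = 31/15
  7 + 15/31 = 232/31
  2 + 31/232 = 495/232
  19 + 232/495 = 9637/495
  14 + 495/9637 = 135413/9637

135413/9637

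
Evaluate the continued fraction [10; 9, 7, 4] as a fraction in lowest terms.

2679/265

Using pₖ = aₖpₖ₋₁ + pₖ₋₂ and qₖ = aₖqₖ₋₁ + qₖ₋₂:
  k=0: a=10, p=10, q=1
  k=1: a=9, p=91, q=9
  k=2: a=7, p=647, q=64
  k=3: a=4, p=2679, q=265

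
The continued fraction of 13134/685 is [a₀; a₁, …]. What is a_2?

13134 = 19·685 + 119   →  a_0 = 19
685 = 5·119 + 90   →  a_1 = 5
119 = 1·90 + 29   →  a_2 = 1

1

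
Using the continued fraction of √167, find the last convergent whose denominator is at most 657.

4355/337

√167 = [12; 1, 11, 1, 24, …] (period length 4).
Convergents:
  p_0/q_0 = 12/1
  p_1/q_1 = 13/1
  p_2/q_2 = 155/12
  p_3/q_3 = 168/13
  p_4/q_4 = 4187/324
  p_5/q_5 = 4355/337
  p_6/q_6 = 52092/4031
q_5 = 337 ≤ 657 < 4031 = q_6, so the answer is 4355/337.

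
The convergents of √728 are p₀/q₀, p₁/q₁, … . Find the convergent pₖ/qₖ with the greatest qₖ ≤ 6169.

78651/2915

√728 = [26; 1, 52, …] (period length 2).
Convergents:
  p_0/q_0 = 26/1
  p_1/q_1 = 27/1
  p_2/q_2 = 1430/53
  p_3/q_3 = 1457/54
  p_4/q_4 = 77194/2861
  p_5/q_5 = 78651/2915
  p_6/q_6 = 4167046/154441
q_5 = 2915 ≤ 6169 < 154441 = q_6, so the answer is 78651/2915.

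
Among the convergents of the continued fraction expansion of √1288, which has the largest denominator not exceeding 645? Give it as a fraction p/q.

√1288 = [35; 1, 7, 1, 70, …] (period length 4).
Convergents:
  p_0/q_0 = 35/1
  p_1/q_1 = 36/1
  p_2/q_2 = 287/8
  p_3/q_3 = 323/9
  p_4/q_4 = 22897/638
  p_5/q_5 = 23220/647
q_4 = 638 ≤ 645 < 647 = q_5, so the answer is 22897/638.

22897/638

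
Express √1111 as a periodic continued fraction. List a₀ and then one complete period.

[33; 3, 66]

a₀ = ⌊√1111⌋ = 33.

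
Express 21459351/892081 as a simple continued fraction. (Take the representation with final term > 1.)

21459351 = 24·892081 + 49407
892081 = 18·49407 + 2755
49407 = 17·2755 + 2572
2755 = 1·2572 + 183
2572 = 14·183 + 10
183 = 18·10 + 3
10 = 3·3 + 1
3 = 3·1 + 0  (stop)
So 21459351/892081 = [24; 18, 17, 1, 14, 18, 3, 3].

[24; 18, 17, 1, 14, 18, 3, 3]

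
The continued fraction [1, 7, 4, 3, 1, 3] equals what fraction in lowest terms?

Using pₖ = aₖpₖ₋₁ + pₖ₋₂ and qₖ = aₖqₖ₋₁ + qₖ₋₂:
  k=0: a=1, p=1, q=1
  k=1: a=7, p=8, q=7
  k=2: a=4, p=33, q=29
  k=3: a=3, p=107, q=94
  k=4: a=1, p=140, q=123
  k=5: a=3, p=527, q=463

527/463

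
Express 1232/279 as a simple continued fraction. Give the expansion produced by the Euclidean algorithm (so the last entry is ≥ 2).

1232 = 4×279 + 116
279 = 2×116 + 47
116 = 2×47 + 22
47 = 2×22 + 3
22 = 7×3 + 1
3 = 3×1 + 0  (stop)
So 1232/279 = [4; 2, 2, 2, 7, 3].

[4; 2, 2, 2, 7, 3]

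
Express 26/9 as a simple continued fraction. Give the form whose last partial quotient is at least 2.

26 = 2·9 + 8
9 = 1·8 + 1
8 = 8·1 + 0  (stop)
So 26/9 = [2; 1, 8].

[2; 1, 8]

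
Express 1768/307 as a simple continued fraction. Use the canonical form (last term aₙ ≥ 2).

1768 = 5*307 + 233
307 = 1*233 + 74
233 = 3*74 + 11
74 = 6*11 + 8
11 = 1*8 + 3
8 = 2*3 + 2
3 = 1*2 + 1
2 = 2*1 + 0  (stop)
So 1768/307 = [5; 1, 3, 6, 1, 2, 1, 2].

[5; 1, 3, 6, 1, 2, 1, 2]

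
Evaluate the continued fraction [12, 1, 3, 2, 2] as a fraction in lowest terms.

Using pₖ = aₖpₖ₋₁ + pₖ₋₂ and qₖ = aₖqₖ₋₁ + qₖ₋₂:
  k=0: a=12, p=12, q=1
  k=1: a=1, p=13, q=1
  k=2: a=3, p=51, q=4
  k=3: a=2, p=115, q=9
  k=4: a=2, p=281, q=22

281/22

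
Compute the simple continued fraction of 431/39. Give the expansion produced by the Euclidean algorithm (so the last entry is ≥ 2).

431 = 11*39 + 2
39 = 19*2 + 1
2 = 2*1 + 0  (stop)
So 431/39 = [11; 19, 2].

[11; 19, 2]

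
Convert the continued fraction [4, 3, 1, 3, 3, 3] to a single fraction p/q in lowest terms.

Using pₖ = aₖpₖ₋₁ + pₖ₋₂ and qₖ = aₖqₖ₋₁ + qₖ₋₂:
  k=0: a=4, p=4, q=1
  k=1: a=3, p=13, q=3
  k=2: a=1, p=17, q=4
  k=3: a=3, p=64, q=15
  k=4: a=3, p=209, q=49
  k=5: a=3, p=691, q=162

691/162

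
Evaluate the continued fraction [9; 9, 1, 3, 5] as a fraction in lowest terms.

1866/205

Fold from the inside: start with 5/1.
  3 + 1/5 = 16/5
  1 + 5/16 = 21/16
  9 + 16/21 = 205/21
  9 + 21/205 = 1866/205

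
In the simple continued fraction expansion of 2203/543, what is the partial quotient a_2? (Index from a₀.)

2203 = 4·543 + 31   →  a_0 = 4
543 = 17·31 + 16   →  a_1 = 17
31 = 1·16 + 15   →  a_2 = 1

1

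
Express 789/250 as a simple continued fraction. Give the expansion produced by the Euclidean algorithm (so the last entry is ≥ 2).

789 = 3*250 + 39
250 = 6*39 + 16
39 = 2*16 + 7
16 = 2*7 + 2
7 = 3*2 + 1
2 = 2*1 + 0  (stop)
So 789/250 = [3; 6, 2, 2, 3, 2].

[3; 6, 2, 2, 3, 2]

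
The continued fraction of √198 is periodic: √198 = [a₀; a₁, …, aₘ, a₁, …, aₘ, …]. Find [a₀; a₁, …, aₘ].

a₀ = ⌊√198⌋ = 14.
With m₀=0, d₀=1 and mₖ₊₁ = dₖaₖ − mₖ, dₖ₊₁ = (n − mₖ₊₁²)/dₖ, aₖ₊₁ = ⌊(a₀+mₖ₊₁)/dₖ₊₁⌋:
  k=1: m=14, d=2, a=14
  k=2: m=14, d=1, a=28
d=1 and a=2a₀=28 at k=2, so the next step gives (m, d) = (14, 2) again — its k=1 value — and the period has length 2.

[14; 14, 28]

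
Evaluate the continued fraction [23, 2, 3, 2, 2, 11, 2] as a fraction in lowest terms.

Using pₖ = aₖpₖ₋₁ + pₖ₋₂ and qₖ = aₖqₖ₋₁ + qₖ₋₂:
  k=0: a=23, p=23, q=1
  k=1: a=2, p=47, q=2
  k=2: a=3, p=164, q=7
  k=3: a=2, p=375, q=16
  k=4: a=2, p=914, q=39
  k=5: a=11, p=10429, q=445
  k=6: a=2, p=21772, q=929

21772/929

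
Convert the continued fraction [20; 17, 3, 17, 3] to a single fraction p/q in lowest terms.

55259/2755

Fold from the inside: start with 3/1.
  17 + 1/3 = 52/3
  3 + 3/52 = 159/52
  17 + 52/159 = 2755/159
  20 + 159/2755 = 55259/2755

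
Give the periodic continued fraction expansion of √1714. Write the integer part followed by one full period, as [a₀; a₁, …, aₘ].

a₀ = ⌊√1714⌋ = 41.
With m₀=0, d₀=1 and mₖ₊₁ = dₖaₖ − mₖ, dₖ₊₁ = (n − mₖ₊₁²)/dₖ, aₖ₊₁ = ⌊(a₀+mₖ₊₁)/dₖ₊₁⌋:
  k=1: m=41, d=33, a=2
  k=2: m=25, d=33, a=2
  k=3: m=41, d=1, a=82
d=1 and a=2a₀=82 at k=3, so the next step gives (m, d) = (41, 33) again — its k=1 value — and the period has length 3.

[41; 2, 2, 82]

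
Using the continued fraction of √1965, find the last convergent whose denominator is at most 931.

√1965 = [44; 3, 21, 1, 4, 1, 21, 3, 88, …] (period length 8).
Convergents:
  p_0/q_0 = 44/1
  p_1/q_1 = 133/3
  p_2/q_2 = 2837/64
  p_3/q_3 = 2970/67
  p_4/q_4 = 14717/332
  p_5/q_5 = 17687/399
  p_6/q_6 = 386144/8711
q_5 = 399 ≤ 931 < 8711 = q_6, so the answer is 17687/399.

17687/399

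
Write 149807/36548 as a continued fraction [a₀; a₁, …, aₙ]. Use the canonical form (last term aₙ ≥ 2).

149807 = 4*36548 + 3615
36548 = 10*3615 + 398
3615 = 9*398 + 33
398 = 12*33 + 2
33 = 16*2 + 1
2 = 2*1 + 0  (stop)
So 149807/36548 = [4; 10, 9, 12, 16, 2].

[4; 10, 9, 12, 16, 2]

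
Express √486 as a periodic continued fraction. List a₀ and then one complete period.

[22; 22, 44]

a₀ = ⌊√486⌋ = 22.
With m₀=0, d₀=1 and mₖ₊₁ = dₖaₖ − mₖ, dₖ₊₁ = (n − mₖ₊₁²)/dₖ, aₖ₊₁ = ⌊(a₀+mₖ₊₁)/dₖ₊₁⌋:
  k=1: m=22, d=2, a=22
  k=2: m=22, d=1, a=44
d=1 and a=2a₀=44 at k=2, so the next step gives (m, d) = (22, 2) again — its k=1 value — and the period has length 2.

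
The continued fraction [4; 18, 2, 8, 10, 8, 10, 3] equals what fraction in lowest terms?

Using pₖ = aₖpₖ₋₁ + pₖ₋₂ and qₖ = aₖqₖ₋₁ + qₖ₋₂:
  k=0: a=4, p=4, q=1
  k=1: a=18, p=73, q=18
  k=2: a=2, p=150, q=37
  k=3: a=8, p=1273, q=314
  k=4: a=10, p=12880, q=3177
  k=5: a=8, p=104313, q=25730
  k=6: a=10, p=1056010, q=260477
  k=7: a=3, p=3272343, q=807161

3272343/807161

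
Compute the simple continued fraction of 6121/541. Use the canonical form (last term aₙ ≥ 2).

6121 = 11·541 + 170
541 = 3·170 + 31
170 = 5·31 + 15
31 = 2·15 + 1
15 = 15·1 + 0  (stop)
So 6121/541 = [11; 3, 5, 2, 15].

[11; 3, 5, 2, 15]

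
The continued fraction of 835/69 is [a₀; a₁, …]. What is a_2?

835 = 12·69 + 7   →  a_0 = 12
69 = 9·7 + 6   →  a_1 = 9
7 = 1·6 + 1   →  a_2 = 1

1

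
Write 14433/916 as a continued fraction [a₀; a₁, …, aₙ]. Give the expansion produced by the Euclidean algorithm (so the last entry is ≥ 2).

14433 = 15*916 + 693
916 = 1*693 + 223
693 = 3*223 + 24
223 = 9*24 + 7
24 = 3*7 + 3
7 = 2*3 + 1
3 = 3*1 + 0  (stop)
So 14433/916 = [15; 1, 3, 9, 3, 2, 3].

[15; 1, 3, 9, 3, 2, 3]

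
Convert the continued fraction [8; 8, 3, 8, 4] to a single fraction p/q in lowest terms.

Fold from the inside: start with 4/1.
  8 + 1/4 = 33/4
  3 + 4/33 = 103/33
  8 + 33/103 = 857/103
  8 + 103/857 = 6959/857

6959/857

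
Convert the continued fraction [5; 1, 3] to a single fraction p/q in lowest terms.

23/4

Fold from the inside: start with 3/1.
  1 + 1/3 = 4/3
  5 + 3/4 = 23/4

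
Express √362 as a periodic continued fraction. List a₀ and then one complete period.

[19; 38]

a₀ = ⌊√362⌋ = 19.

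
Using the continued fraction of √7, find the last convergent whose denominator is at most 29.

45/17

√7 = [2; 1, 1, 1, 4, …] (period length 4).
Convergents:
  p_0/q_0 = 2/1
  p_1/q_1 = 3/1
  p_2/q_2 = 5/2
  p_3/q_3 = 8/3
  p_4/q_4 = 37/14
  p_5/q_5 = 45/17
  p_6/q_6 = 82/31
q_5 = 17 ≤ 29 < 31 = q_6, so the answer is 45/17.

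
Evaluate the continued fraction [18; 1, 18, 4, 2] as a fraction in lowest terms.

3278/173

Using pₖ = aₖpₖ₋₁ + pₖ₋₂ and qₖ = aₖqₖ₋₁ + qₖ₋₂:
  k=0: a=18, p=18, q=1
  k=1: a=1, p=19, q=1
  k=2: a=18, p=360, q=19
  k=3: a=4, p=1459, q=77
  k=4: a=2, p=3278, q=173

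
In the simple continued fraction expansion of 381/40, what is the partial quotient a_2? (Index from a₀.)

1

381 = 9·40 + 21   →  a_0 = 9
40 = 1·21 + 19   →  a_1 = 1
21 = 1·19 + 2   →  a_2 = 1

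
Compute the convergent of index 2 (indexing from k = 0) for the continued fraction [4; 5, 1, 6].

25/6

Using pₖ = aₖpₖ₋₁ + pₖ₋₂, qₖ = aₖqₖ₋₁ + qₖ₋₂ (with p₋₁=1, p₋₂=0, q₋₁=0, q₋₂=1):
  k=0: a=4, p=4, q=1
  k=1: a=5, p=21, q=5
  k=2: a=1, p=25, q=6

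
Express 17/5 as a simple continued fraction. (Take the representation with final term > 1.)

17 = 3×5 + 2
5 = 2×2 + 1
2 = 2×1 + 0  (stop)
So 17/5 = [3; 2, 2].

[3; 2, 2]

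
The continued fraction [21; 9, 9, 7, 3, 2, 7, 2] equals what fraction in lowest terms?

Using pₖ = aₖpₖ₋₁ + pₖ₋₂ and qₖ = aₖqₖ₋₁ + qₖ₋₂:
  k=0: a=21, p=21, q=1
  k=1: a=9, p=190, q=9
  k=2: a=9, p=1731, q=82
  k=3: a=7, p=12307, q=583
  k=4: a=3, p=38652, q=1831
  k=5: a=2, p=89611, q=4245
  k=6: a=7, p=665929, q=31546
  k=7: a=2, p=1421469, q=67337

1421469/67337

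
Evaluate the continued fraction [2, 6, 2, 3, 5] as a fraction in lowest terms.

513/238

Using pₖ = aₖpₖ₋₁ + pₖ₋₂ and qₖ = aₖqₖ₋₁ + qₖ₋₂:
  k=0: a=2, p=2, q=1
  k=1: a=6, p=13, q=6
  k=2: a=2, p=28, q=13
  k=3: a=3, p=97, q=45
  k=4: a=5, p=513, q=238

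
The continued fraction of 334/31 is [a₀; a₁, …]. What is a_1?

1

334 = 10·31 + 24   →  a_0 = 10
31 = 1·24 + 7   →  a_1 = 1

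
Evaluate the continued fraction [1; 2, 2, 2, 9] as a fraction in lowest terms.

160/113

Using pₖ = aₖpₖ₋₁ + pₖ₋₂ and qₖ = aₖqₖ₋₁ + qₖ₋₂:
  k=0: a=1, p=1, q=1
  k=1: a=2, p=3, q=2
  k=2: a=2, p=7, q=5
  k=3: a=2, p=17, q=12
  k=4: a=9, p=160, q=113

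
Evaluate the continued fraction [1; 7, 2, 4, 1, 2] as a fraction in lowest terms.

Fold from the inside: start with 2/1.
  1 + 1/2 = 3/2
  4 + 2/3 = 14/3
  2 + 3/14 = 31/14
  7 + 14/31 = 231/31
  1 + 31/231 = 262/231

262/231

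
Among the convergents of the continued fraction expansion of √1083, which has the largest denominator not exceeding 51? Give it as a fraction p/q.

√1083 = [32; 1, 9, 1, 64, …] (period length 4).
Convergents:
  p_0/q_0 = 32/1
  p_1/q_1 = 33/1
  p_2/q_2 = 329/10
  p_3/q_3 = 362/11
  p_4/q_4 = 23497/714
q_3 = 11 ≤ 51 < 714 = q_4, so the answer is 362/11.

362/11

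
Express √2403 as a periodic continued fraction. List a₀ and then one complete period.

a₀ = ⌊√2403⌋ = 49.
With m₀=0, d₀=1 and mₖ₊₁ = dₖaₖ − mₖ, dₖ₊₁ = (n − mₖ₊₁²)/dₖ, aₖ₊₁ = ⌊(a₀+mₖ₊₁)/dₖ₊₁⌋:
  k=1: m=49, d=2, a=49
  k=2: m=49, d=1, a=98
d=1 and a=2a₀=98 at k=2, so the next step gives (m, d) = (49, 2) again — its k=1 value — and the period has length 2.

[49; 49, 98]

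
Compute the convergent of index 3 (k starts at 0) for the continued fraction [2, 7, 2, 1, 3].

47/22

Using pₖ = aₖpₖ₋₁ + pₖ₋₂, qₖ = aₖqₖ₋₁ + qₖ₋₂ (with p₋₁=1, p₋₂=0, q₋₁=0, q₋₂=1):
  k=0: a=2, p=2, q=1
  k=1: a=7, p=15, q=7
  k=2: a=2, p=32, q=15
  k=3: a=1, p=47, q=22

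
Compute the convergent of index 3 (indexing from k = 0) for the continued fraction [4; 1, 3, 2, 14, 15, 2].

Using pₖ = aₖpₖ₋₁ + pₖ₋₂, qₖ = aₖqₖ₋₁ + qₖ₋₂ (with p₋₁=1, p₋₂=0, q₋₁=0, q₋₂=1):
  k=0: a=4, p=4, q=1
  k=1: a=1, p=5, q=1
  k=2: a=3, p=19, q=4
  k=3: a=2, p=43, q=9

43/9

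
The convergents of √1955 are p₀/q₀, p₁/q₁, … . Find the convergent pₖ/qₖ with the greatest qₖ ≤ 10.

398/9

√1955 = [44; 4, 1, 1, 1, 4, 88, …] (period length 6).
Convergents:
  p_0/q_0 = 44/1
  p_1/q_1 = 177/4
  p_2/q_2 = 221/5
  p_3/q_3 = 398/9
  p_4/q_4 = 619/14
q_3 = 9 ≤ 10 < 14 = q_4, so the answer is 398/9.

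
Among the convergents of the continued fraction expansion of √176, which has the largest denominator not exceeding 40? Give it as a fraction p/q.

√176 = [13; 3, 1, 3, 26, …] (period length 4).
Convergents:
  p_0/q_0 = 13/1
  p_1/q_1 = 40/3
  p_2/q_2 = 53/4
  p_3/q_3 = 199/15
  p_4/q_4 = 5227/394
q_3 = 15 ≤ 40 < 394 = q_4, so the answer is 199/15.

199/15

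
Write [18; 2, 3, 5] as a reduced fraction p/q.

Using pₖ = aₖpₖ₋₁ + pₖ₋₂ and qₖ = aₖqₖ₋₁ + qₖ₋₂:
  k=0: a=18, p=18, q=1
  k=1: a=2, p=37, q=2
  k=2: a=3, p=129, q=7
  k=3: a=5, p=682, q=37

682/37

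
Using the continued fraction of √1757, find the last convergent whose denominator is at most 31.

√1757 = [41; 1, 10, 1, 82, …] (period length 4).
Convergents:
  p_0/q_0 = 41/1
  p_1/q_1 = 42/1
  p_2/q_2 = 461/11
  p_3/q_3 = 503/12
  p_4/q_4 = 41707/995
q_3 = 12 ≤ 31 < 995 = q_4, so the answer is 503/12.

503/12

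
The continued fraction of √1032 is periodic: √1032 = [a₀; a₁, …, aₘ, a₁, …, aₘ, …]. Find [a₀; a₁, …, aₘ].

[32; 8, 64]

a₀ = ⌊√1032⌋ = 32.
With m₀=0, d₀=1 and mₖ₊₁ = dₖaₖ − mₖ, dₖ₊₁ = (n − mₖ₊₁²)/dₖ, aₖ₊₁ = ⌊(a₀+mₖ₊₁)/dₖ₊₁⌋:
  k=1: m=32, d=8, a=8
  k=2: m=32, d=1, a=64
d=1 and a=2a₀=64 at k=2, so the next step gives (m, d) = (32, 8) again — its k=1 value — and the period has length 2.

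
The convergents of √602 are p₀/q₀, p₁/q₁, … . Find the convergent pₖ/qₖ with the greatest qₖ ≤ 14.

√602 = [24; 1, 1, 6, 1, 1, 48, …] (period length 6).
Convergents:
  p_0/q_0 = 24/1
  p_1/q_1 = 25/1
  p_2/q_2 = 49/2
  p_3/q_3 = 319/13
  p_4/q_4 = 368/15
q_3 = 13 ≤ 14 < 15 = q_4, so the answer is 319/13.

319/13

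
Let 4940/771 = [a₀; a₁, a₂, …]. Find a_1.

4940 = 6·771 + 314   →  a_0 = 6
771 = 2·314 + 143   →  a_1 = 2

2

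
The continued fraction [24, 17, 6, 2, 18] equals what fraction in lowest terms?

Fold from the inside: start with 18/1.
  2 + 1/18 = 37/18
  6 + 18/37 = 240/37
  17 + 37/240 = 4117/240
  24 + 240/4117 = 99048/4117

99048/4117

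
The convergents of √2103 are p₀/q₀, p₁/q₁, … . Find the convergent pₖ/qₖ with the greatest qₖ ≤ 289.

4861/106

√2103 = [45; 1, 6, 15, 6, 1, 90, …] (period length 6).
Convergents:
  p_0/q_0 = 45/1
  p_1/q_1 = 46/1
  p_2/q_2 = 321/7
  p_3/q_3 = 4861/106
  p_4/q_4 = 29487/643
q_3 = 106 ≤ 289 < 643 = q_4, so the answer is 4861/106.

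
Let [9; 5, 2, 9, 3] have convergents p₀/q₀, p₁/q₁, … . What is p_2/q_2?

101/11

Using pₖ = aₖpₖ₋₁ + pₖ₋₂, qₖ = aₖqₖ₋₁ + qₖ₋₂ (with p₋₁=1, p₋₂=0, q₋₁=0, q₋₂=1):
  k=0: a=9, p=9, q=1
  k=1: a=5, p=46, q=5
  k=2: a=2, p=101, q=11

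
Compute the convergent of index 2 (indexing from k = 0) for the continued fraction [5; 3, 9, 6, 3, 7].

149/28

Using pₖ = aₖpₖ₋₁ + pₖ₋₂, qₖ = aₖqₖ₋₁ + qₖ₋₂ (with p₋₁=1, p₋₂=0, q₋₁=0, q₋₂=1):
  k=0: a=5, p=5, q=1
  k=1: a=3, p=16, q=3
  k=2: a=9, p=149, q=28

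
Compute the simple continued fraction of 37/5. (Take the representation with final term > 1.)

37 = 7×5 + 2
5 = 2×2 + 1
2 = 2×1 + 0  (stop)
So 37/5 = [7; 2, 2].

[7; 2, 2]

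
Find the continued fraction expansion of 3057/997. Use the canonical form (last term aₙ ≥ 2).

[3; 15, 9, 2, 3]

3057 = 3·997 + 66
997 = 15·66 + 7
66 = 9·7 + 3
7 = 2·3 + 1
3 = 3·1 + 0  (stop)
So 3057/997 = [3; 15, 9, 2, 3].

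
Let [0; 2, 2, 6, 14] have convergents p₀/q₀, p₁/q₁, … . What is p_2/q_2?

2/5

Using pₖ = aₖpₖ₋₁ + pₖ₋₂, qₖ = aₖqₖ₋₁ + qₖ₋₂ (with p₋₁=1, p₋₂=0, q₋₁=0, q₋₂=1):
  k=0: a=0, p=0, q=1
  k=1: a=2, p=1, q=2
  k=2: a=2, p=2, q=5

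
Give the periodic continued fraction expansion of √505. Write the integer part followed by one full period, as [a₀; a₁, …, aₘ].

a₀ = ⌊√505⌋ = 22.
With m₀=0, d₀=1 and mₖ₊₁ = dₖaₖ − mₖ, dₖ₊₁ = (n − mₖ₊₁²)/dₖ, aₖ₊₁ = ⌊(a₀+mₖ₊₁)/dₖ₊₁⌋:
  k=1: m=22, d=21, a=2
  k=2: m=20, d=5, a=8
  k=3: m=20, d=21, a=2
  k=4: m=22, d=1, a=44
d=1 and a=2a₀=44 at k=4, so the next step gives (m, d) = (22, 21) again — its k=1 value — and the period has length 4.

[22; 2, 8, 2, 44]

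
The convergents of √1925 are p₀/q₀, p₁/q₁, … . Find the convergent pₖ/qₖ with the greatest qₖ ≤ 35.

351/8

√1925 = [43; 1, 6, 1, 86, …] (period length 4).
Convergents:
  p_0/q_0 = 43/1
  p_1/q_1 = 44/1
  p_2/q_2 = 307/7
  p_3/q_3 = 351/8
  p_4/q_4 = 30493/695
q_3 = 8 ≤ 35 < 695 = q_4, so the answer is 351/8.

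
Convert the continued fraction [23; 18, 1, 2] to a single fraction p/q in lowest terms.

Using pₖ = aₖpₖ₋₁ + pₖ₋₂ and qₖ = aₖqₖ₋₁ + qₖ₋₂:
  k=0: a=23, p=23, q=1
  k=1: a=18, p=415, q=18
  k=2: a=1, p=438, q=19
  k=3: a=2, p=1291, q=56

1291/56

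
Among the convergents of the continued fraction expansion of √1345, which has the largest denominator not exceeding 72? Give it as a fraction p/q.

√1345 = [36; 1, 2, 14, 2, 1, 72, …] (period length 6).
Convergents:
  p_0/q_0 = 36/1
  p_1/q_1 = 37/1
  p_2/q_2 = 110/3
  p_3/q_3 = 1577/43
  p_4/q_4 = 3264/89
q_3 = 43 ≤ 72 < 89 = q_4, so the answer is 1577/43.

1577/43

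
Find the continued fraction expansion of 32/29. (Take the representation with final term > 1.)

[1; 9, 1, 2]

32 = 1·29 + 3
29 = 9·3 + 2
3 = 1·2 + 1
2 = 2·1 + 0  (stop)
So 32/29 = [1; 9, 1, 2].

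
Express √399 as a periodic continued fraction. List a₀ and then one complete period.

a₀ = ⌊√399⌋ = 19.
With m₀=0, d₀=1 and mₖ₊₁ = dₖaₖ − mₖ, dₖ₊₁ = (n − mₖ₊₁²)/dₖ, aₖ₊₁ = ⌊(a₀+mₖ₊₁)/dₖ₊₁⌋:
  k=1: m=19, d=38, a=1
  k=2: m=19, d=1, a=38
d=1 and a=2a₀=38 at k=2, so the next step gives (m, d) = (19, 38) again — its k=1 value — and the period has length 2.

[19; 1, 38]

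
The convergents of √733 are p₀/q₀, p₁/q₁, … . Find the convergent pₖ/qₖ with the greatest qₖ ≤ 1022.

√733 = [27; 13, 1, 1, 13, 54, …] (period length 5).
Convergents:
  p_0/q_0 = 27/1
  p_1/q_1 = 352/13
  p_2/q_2 = 379/14
  p_3/q_3 = 731/27
  p_4/q_4 = 9882/365
  p_5/q_5 = 534359/19737
q_4 = 365 ≤ 1022 < 19737 = q_5, so the answer is 9882/365.

9882/365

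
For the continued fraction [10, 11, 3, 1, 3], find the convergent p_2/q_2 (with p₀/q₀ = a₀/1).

343/34

Using pₖ = aₖpₖ₋₁ + pₖ₋₂, qₖ = aₖqₖ₋₁ + qₖ₋₂ (with p₋₁=1, p₋₂=0, q₋₁=0, q₋₂=1):
  k=0: a=10, p=10, q=1
  k=1: a=11, p=111, q=11
  k=2: a=3, p=343, q=34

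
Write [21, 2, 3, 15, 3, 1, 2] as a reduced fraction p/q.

25673/1198

Using pₖ = aₖpₖ₋₁ + pₖ₋₂ and qₖ = aₖqₖ₋₁ + qₖ₋₂:
  k=0: a=21, p=21, q=1
  k=1: a=2, p=43, q=2
  k=2: a=3, p=150, q=7
  k=3: a=15, p=2293, q=107
  k=4: a=3, p=7029, q=328
  k=5: a=1, p=9322, q=435
  k=6: a=2, p=25673, q=1198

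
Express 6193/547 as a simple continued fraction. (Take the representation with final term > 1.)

6193 = 11·547 + 176
547 = 3·176 + 19
176 = 9·19 + 5
19 = 3·5 + 4
5 = 1·4 + 1
4 = 4·1 + 0  (stop)
So 6193/547 = [11; 3, 9, 3, 1, 4].

[11; 3, 9, 3, 1, 4]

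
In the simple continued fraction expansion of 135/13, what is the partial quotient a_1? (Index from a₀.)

135 = 10·13 + 5   →  a_0 = 10
13 = 2·5 + 3   →  a_1 = 2

2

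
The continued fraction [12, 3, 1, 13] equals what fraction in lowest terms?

Using pₖ = aₖpₖ₋₁ + pₖ₋₂ and qₖ = aₖqₖ₋₁ + qₖ₋₂:
  k=0: a=12, p=12, q=1
  k=1: a=3, p=37, q=3
  k=2: a=1, p=49, q=4
  k=3: a=13, p=674, q=55

674/55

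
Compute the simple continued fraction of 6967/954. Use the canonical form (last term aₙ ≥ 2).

6967 = 7*954 + 289
954 = 3*289 + 87
289 = 3*87 + 28
87 = 3*28 + 3
28 = 9*3 + 1
3 = 3*1 + 0  (stop)
So 6967/954 = [7; 3, 3, 3, 9, 3].

[7; 3, 3, 3, 9, 3]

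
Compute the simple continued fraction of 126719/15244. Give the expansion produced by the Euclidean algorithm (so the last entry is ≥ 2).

126719 = 8*15244 + 4767
15244 = 3*4767 + 943
4767 = 5*943 + 52
943 = 18*52 + 7
52 = 7*7 + 3
7 = 2*3 + 1
3 = 3*1 + 0  (stop)
So 126719/15244 = [8; 3, 5, 18, 7, 2, 3].

[8; 3, 5, 18, 7, 2, 3]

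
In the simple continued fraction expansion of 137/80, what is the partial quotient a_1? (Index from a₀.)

1

137 = 1·80 + 57   →  a_0 = 1
80 = 1·57 + 23   →  a_1 = 1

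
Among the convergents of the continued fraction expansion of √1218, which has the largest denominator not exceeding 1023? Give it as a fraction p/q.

24395/699

√1218 = [34; 1, 8, 1, 68, …] (period length 4).
Convergents:
  p_0/q_0 = 34/1
  p_1/q_1 = 35/1
  p_2/q_2 = 314/9
  p_3/q_3 = 349/10
  p_4/q_4 = 24046/689
  p_5/q_5 = 24395/699
  p_6/q_6 = 219206/6281
q_5 = 699 ≤ 1023 < 6281 = q_6, so the answer is 24395/699.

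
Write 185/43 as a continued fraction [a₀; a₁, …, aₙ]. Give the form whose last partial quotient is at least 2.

185 = 4*43 + 13
43 = 3*13 + 4
13 = 3*4 + 1
4 = 4*1 + 0  (stop)
So 185/43 = [4; 3, 3, 4].

[4; 3, 3, 4]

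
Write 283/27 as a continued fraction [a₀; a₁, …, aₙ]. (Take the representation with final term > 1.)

[10; 2, 13]

283 = 10×27 + 13
27 = 2×13 + 1
13 = 13×1 + 0  (stop)
So 283/27 = [10; 2, 13].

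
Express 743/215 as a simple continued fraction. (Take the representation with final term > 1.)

743 = 3×215 + 98
215 = 2×98 + 19
98 = 5×19 + 3
19 = 6×3 + 1
3 = 3×1 + 0  (stop)
So 743/215 = [3; 2, 5, 6, 3].

[3; 2, 5, 6, 3]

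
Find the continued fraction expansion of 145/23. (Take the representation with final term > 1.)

[6; 3, 3, 2]

145 = 6·23 + 7
23 = 3·7 + 2
7 = 3·2 + 1
2 = 2·1 + 0  (stop)
So 145/23 = [6; 3, 3, 2].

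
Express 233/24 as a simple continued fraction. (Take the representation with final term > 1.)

233 = 9·24 + 17
24 = 1·17 + 7
17 = 2·7 + 3
7 = 2·3 + 1
3 = 3·1 + 0  (stop)
So 233/24 = [9; 1, 2, 2, 3].

[9; 1, 2, 2, 3]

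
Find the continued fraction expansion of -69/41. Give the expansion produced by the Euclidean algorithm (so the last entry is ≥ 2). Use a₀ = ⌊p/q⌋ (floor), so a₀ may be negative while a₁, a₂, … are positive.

-69 = -2·41 + 13
41 = 3·13 + 2
13 = 6·2 + 1
2 = 2·1 + 0  (stop)
So -69/41 = [-2; 3, 6, 2].

[-2; 3, 6, 2]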